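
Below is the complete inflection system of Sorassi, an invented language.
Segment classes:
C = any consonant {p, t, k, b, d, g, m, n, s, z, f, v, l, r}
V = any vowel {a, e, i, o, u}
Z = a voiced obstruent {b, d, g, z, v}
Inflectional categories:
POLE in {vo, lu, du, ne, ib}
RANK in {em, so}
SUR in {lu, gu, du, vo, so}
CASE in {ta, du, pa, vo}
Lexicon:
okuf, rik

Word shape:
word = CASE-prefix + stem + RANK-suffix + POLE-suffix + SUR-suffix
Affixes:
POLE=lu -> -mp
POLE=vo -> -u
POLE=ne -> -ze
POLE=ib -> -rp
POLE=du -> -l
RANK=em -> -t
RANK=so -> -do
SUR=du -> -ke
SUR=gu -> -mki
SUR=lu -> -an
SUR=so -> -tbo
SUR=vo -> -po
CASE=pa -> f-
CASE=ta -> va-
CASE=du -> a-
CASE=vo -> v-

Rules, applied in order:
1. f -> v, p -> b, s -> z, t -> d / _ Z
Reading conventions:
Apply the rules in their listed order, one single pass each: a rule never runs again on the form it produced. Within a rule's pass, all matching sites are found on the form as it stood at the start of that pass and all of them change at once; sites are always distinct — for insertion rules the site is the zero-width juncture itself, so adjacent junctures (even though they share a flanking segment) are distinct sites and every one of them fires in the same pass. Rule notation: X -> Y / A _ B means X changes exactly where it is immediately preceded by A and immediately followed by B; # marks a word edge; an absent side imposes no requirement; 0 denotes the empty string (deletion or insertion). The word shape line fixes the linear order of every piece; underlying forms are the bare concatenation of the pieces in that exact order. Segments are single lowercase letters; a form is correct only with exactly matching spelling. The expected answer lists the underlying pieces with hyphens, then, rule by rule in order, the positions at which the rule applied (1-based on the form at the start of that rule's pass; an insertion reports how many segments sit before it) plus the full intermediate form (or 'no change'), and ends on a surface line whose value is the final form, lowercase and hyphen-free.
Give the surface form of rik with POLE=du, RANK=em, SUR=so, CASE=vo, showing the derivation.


underlying: v-rik-t-l-tbo
1. f -> v, p -> b, s -> z, t -> d / _ Z: fires at position(s) 7: vriktldbo
surface: vriktldbo


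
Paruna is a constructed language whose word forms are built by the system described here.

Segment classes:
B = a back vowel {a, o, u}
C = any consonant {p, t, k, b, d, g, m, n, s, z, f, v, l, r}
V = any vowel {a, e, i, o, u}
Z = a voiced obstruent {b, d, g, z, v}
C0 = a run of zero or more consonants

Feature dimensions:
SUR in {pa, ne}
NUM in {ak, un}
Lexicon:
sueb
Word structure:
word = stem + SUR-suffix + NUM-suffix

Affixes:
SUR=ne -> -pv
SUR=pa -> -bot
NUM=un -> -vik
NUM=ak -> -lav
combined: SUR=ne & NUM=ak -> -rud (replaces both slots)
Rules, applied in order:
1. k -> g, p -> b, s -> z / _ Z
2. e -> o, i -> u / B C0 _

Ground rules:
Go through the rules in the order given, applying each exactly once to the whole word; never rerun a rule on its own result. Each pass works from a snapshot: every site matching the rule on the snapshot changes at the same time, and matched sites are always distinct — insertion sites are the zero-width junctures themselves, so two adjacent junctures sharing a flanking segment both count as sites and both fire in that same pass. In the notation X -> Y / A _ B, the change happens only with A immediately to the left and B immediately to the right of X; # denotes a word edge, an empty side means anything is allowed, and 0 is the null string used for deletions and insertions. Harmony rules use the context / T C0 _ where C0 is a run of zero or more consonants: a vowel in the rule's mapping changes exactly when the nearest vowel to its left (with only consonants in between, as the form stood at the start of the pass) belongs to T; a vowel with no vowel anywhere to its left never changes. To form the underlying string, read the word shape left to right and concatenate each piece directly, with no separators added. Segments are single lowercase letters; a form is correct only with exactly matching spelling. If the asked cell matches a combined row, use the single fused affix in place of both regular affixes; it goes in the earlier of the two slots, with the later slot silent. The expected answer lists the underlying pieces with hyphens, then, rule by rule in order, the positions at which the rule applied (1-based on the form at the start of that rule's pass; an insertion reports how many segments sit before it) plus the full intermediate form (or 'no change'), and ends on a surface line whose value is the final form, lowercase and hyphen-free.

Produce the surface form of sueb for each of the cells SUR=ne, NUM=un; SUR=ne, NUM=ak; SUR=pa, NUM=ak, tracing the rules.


cell SUR=ne, NUM=un:
underlying: sueb-pv-vik
1. k -> g, p -> b, s -> z / _ Z: fires at position(s) 5: suebbvvik
2. e -> o, i -> u / B C0 _: fires at position(s) 3: suobbvvik
surface: suobbvvik

cell SUR=ne, NUM=ak:
underlying: sueb-rud
1. k -> g, p -> b, s -> z / _ Z: no change
2. e -> o, i -> u / B C0 _: fires at position(s) 3: suobrud
surface: suobrud

cell SUR=pa, NUM=ak:
underlying: sueb-bot-lav
1. k -> g, p -> b, s -> z / _ Z: no change
2. e -> o, i -> u / B C0 _: fires at position(s) 3: suobbotlav
surface: suobbotlav


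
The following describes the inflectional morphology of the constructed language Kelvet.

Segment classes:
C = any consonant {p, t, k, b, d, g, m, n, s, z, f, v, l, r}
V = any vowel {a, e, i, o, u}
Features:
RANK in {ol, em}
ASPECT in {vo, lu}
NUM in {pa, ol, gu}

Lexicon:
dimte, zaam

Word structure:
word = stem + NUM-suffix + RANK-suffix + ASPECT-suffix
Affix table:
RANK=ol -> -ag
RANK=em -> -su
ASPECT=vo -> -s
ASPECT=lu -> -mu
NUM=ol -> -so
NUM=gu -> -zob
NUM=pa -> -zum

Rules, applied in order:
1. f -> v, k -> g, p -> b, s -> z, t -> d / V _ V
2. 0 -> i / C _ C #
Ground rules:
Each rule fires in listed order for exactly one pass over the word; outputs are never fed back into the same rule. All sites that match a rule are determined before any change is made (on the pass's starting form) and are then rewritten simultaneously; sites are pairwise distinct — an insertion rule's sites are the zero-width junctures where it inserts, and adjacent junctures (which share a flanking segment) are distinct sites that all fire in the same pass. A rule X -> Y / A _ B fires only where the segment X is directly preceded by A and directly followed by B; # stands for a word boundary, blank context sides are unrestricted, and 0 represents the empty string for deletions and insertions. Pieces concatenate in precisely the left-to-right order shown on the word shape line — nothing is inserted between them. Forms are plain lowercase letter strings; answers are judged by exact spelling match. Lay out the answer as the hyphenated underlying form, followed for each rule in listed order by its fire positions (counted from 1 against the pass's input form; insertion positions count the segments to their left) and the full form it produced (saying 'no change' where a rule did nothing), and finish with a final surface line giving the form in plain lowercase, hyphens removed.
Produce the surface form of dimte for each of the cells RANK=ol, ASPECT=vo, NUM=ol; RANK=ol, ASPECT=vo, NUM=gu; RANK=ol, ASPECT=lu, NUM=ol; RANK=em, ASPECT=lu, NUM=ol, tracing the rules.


cell RANK=ol, ASPECT=vo, NUM=ol:
underlying: dimte-so-ag-s
1. f -> v, k -> g, p -> b, s -> z, t -> d / V _ V: fires at position(s) 6: dimtezoags
2. 0 -> i / C _ C #: inserts after position(s) 9: dimtezoagis
surface: dimtezoagis

cell RANK=ol, ASPECT=vo, NUM=gu:
underlying: dimte-zob-ag-s
1. f -> v, k -> g, p -> b, s -> z, t -> d / V _ V: no change
2. 0 -> i / C _ C #: inserts after position(s) 10: dimtezobagis
surface: dimtezobagis

cell RANK=ol, ASPECT=lu, NUM=ol:
underlying: dimte-so-ag-mu
1. f -> v, k -> g, p -> b, s -> z, t -> d / V _ V: fires at position(s) 6: dimtezoagmu
2. 0 -> i / C _ C #: no change
surface: dimtezoagmu

cell RANK=em, ASPECT=lu, NUM=ol:
underlying: dimte-so-su-mu
1. f -> v, k -> g, p -> b, s -> z, t -> d / V _ V: fires at position(s) 6, 8: dimtezozumu
2. 0 -> i / C _ C #: no change
surface: dimtezozumu


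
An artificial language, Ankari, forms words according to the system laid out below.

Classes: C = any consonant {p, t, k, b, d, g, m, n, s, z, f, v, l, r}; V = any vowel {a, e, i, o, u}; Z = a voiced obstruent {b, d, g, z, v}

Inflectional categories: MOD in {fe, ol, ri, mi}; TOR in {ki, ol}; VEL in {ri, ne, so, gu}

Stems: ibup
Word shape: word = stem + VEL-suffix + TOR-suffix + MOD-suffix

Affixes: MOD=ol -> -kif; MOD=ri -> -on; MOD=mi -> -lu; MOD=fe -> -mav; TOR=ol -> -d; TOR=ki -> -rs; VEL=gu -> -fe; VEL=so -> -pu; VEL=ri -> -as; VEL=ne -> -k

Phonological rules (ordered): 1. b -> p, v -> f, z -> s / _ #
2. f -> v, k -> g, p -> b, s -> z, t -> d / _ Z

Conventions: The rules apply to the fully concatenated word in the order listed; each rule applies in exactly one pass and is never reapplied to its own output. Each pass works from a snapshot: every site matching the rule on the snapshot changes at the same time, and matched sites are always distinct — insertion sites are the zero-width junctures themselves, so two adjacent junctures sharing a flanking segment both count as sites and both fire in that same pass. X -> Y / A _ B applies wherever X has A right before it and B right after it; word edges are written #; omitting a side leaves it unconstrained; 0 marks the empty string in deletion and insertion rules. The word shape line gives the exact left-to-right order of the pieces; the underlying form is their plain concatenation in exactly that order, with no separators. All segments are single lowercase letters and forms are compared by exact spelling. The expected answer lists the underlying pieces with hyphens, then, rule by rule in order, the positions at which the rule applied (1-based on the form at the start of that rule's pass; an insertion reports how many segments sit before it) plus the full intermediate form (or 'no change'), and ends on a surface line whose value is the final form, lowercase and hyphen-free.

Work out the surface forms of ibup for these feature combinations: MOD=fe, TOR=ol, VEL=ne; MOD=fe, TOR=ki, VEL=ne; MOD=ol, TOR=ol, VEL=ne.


cell MOD=fe, TOR=ol, VEL=ne:
underlying: ibup-k-d-mav
1. b -> p, v -> f, z -> s / _ #: fires at position(s) 9: ibupkdmaf
2. f -> v, k -> g, p -> b, s -> z, t -> d / _ Z: fires at position(s) 5: ibupgdmaf
surface: ibupgdmaf

cell MOD=fe, TOR=ki, VEL=ne:
underlying: ibup-k-rs-mav
1. b -> p, v -> f, z -> s / _ #: fires at position(s) 10: ibupkrsmaf
2. f -> v, k -> g, p -> b, s -> z, t -> d / _ Z: no change
surface: ibupkrsmaf

cell MOD=ol, TOR=ol, VEL=ne:
underlying: ibup-k-d-kif
1. b -> p, v -> f, z -> s / _ #: no change
2. f -> v, k -> g, p -> b, s -> z, t -> d / _ Z: fires at position(s) 5: ibupgdkif
surface: ibupgdkif


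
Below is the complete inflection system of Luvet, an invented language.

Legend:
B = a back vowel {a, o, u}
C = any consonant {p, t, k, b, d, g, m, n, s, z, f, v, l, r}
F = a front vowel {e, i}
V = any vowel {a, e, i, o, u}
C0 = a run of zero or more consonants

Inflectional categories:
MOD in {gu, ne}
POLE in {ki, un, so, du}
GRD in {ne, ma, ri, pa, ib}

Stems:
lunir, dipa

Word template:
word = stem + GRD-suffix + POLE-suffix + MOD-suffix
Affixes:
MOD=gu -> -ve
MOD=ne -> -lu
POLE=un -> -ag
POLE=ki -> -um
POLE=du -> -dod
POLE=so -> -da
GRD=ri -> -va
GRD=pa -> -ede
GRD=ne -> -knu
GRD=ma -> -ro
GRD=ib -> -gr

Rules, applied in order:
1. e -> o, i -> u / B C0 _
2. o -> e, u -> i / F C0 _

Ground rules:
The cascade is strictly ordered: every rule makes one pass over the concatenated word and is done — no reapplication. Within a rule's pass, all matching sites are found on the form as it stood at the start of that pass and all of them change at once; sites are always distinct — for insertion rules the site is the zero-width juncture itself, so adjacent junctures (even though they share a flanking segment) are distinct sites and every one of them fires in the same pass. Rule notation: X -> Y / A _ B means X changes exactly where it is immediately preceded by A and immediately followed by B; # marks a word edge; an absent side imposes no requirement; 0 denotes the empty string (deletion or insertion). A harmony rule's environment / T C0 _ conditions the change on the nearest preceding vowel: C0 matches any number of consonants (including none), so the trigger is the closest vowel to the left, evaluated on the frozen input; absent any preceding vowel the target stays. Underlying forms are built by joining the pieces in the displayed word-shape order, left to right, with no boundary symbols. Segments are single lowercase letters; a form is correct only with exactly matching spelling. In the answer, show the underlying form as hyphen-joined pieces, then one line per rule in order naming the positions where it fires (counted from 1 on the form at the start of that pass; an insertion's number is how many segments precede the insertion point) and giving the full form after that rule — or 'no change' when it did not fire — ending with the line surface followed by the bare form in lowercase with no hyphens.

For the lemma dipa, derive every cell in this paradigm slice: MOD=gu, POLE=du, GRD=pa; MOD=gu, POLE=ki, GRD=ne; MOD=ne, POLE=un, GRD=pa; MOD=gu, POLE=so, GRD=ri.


cell MOD=gu, POLE=du, GRD=pa:
underlying: dipa-ede-dod-ve
1. e -> o, i -> u / B C0 _: fires at position(s) 5, 12: dipaodedodvo
2. o -> e, u -> i / F C0 _: fires at position(s) 9: dipaodededvo
surface: dipaodededvo

cell MOD=gu, POLE=ki, GRD=ne:
underlying: dipa-knu-um-ve
1. e -> o, i -> u / B C0 _: fires at position(s) 11: dipaknuumvo
2. o -> e, u -> i / F C0 _: no change
surface: dipaknuumvo

cell MOD=ne, POLE=un, GRD=pa:
underlying: dipa-ede-ag-lu
1. e -> o, i -> u / B C0 _: fires at position(s) 5: dipaodeaglu
2. o -> e, u -> i / F C0 _: no change
surface: dipaodeaglu

cell MOD=gu, POLE=so, GRD=ri:
underlying: dipa-va-da-ve
1. e -> o, i -> u / B C0 _: fires at position(s) 10: dipavadavo
2. o -> e, u -> i / F C0 _: no change
surface: dipavadavo


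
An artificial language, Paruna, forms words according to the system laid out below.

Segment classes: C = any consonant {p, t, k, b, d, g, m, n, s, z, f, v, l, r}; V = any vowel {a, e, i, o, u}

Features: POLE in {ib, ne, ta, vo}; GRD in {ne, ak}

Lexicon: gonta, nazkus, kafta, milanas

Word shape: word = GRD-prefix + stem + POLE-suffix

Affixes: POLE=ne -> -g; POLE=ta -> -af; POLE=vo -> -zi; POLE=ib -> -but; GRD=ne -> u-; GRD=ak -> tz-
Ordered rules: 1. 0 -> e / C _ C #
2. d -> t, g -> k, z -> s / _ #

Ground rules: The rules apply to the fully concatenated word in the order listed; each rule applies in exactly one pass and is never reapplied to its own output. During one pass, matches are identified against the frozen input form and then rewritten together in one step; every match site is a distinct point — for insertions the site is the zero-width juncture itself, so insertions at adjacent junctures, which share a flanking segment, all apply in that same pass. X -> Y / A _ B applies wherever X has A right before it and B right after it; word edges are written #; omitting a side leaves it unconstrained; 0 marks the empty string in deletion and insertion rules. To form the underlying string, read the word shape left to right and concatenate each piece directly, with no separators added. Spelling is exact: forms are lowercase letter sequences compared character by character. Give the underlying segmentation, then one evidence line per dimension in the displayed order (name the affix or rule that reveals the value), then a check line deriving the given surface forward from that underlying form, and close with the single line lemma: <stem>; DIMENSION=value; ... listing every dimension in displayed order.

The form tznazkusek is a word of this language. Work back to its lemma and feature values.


underlying: tz-nazkus-g
POLE=ne - signalled by the affix -g
GRD=ak - signalled by the affix tz-
check: tznazkusg -> tznazkuseg -> tznazkusek
lemma: nazkus; POLE=ne; GRD=ak


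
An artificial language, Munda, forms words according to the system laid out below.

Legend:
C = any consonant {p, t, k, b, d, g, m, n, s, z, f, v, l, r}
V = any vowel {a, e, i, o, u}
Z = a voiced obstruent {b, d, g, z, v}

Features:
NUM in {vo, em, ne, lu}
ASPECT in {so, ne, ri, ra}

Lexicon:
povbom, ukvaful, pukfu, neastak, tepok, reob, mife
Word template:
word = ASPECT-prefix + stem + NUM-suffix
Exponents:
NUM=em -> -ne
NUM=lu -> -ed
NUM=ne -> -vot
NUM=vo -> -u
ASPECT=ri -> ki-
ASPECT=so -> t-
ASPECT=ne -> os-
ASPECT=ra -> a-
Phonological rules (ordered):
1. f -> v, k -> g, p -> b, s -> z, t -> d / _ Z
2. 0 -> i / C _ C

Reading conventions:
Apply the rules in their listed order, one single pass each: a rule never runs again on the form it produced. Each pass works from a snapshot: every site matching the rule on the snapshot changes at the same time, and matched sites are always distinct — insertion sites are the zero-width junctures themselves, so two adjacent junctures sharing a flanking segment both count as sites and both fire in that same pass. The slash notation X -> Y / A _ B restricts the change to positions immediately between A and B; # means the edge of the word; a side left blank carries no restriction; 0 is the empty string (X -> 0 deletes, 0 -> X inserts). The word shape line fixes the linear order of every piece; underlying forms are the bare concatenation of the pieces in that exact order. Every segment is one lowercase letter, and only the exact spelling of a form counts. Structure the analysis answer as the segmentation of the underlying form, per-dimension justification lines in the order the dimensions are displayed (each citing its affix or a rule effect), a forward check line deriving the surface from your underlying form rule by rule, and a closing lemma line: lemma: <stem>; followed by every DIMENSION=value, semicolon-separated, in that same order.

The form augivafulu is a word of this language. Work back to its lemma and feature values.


underlying: a-ukvaful-u
NUM=vo - signalled by the affix -u
ASPECT=ra - signalled by the affix a-
check: aukvafulu -> augvafulu -> augivafulu
lemma: ukvaful; NUM=vo; ASPECT=ra


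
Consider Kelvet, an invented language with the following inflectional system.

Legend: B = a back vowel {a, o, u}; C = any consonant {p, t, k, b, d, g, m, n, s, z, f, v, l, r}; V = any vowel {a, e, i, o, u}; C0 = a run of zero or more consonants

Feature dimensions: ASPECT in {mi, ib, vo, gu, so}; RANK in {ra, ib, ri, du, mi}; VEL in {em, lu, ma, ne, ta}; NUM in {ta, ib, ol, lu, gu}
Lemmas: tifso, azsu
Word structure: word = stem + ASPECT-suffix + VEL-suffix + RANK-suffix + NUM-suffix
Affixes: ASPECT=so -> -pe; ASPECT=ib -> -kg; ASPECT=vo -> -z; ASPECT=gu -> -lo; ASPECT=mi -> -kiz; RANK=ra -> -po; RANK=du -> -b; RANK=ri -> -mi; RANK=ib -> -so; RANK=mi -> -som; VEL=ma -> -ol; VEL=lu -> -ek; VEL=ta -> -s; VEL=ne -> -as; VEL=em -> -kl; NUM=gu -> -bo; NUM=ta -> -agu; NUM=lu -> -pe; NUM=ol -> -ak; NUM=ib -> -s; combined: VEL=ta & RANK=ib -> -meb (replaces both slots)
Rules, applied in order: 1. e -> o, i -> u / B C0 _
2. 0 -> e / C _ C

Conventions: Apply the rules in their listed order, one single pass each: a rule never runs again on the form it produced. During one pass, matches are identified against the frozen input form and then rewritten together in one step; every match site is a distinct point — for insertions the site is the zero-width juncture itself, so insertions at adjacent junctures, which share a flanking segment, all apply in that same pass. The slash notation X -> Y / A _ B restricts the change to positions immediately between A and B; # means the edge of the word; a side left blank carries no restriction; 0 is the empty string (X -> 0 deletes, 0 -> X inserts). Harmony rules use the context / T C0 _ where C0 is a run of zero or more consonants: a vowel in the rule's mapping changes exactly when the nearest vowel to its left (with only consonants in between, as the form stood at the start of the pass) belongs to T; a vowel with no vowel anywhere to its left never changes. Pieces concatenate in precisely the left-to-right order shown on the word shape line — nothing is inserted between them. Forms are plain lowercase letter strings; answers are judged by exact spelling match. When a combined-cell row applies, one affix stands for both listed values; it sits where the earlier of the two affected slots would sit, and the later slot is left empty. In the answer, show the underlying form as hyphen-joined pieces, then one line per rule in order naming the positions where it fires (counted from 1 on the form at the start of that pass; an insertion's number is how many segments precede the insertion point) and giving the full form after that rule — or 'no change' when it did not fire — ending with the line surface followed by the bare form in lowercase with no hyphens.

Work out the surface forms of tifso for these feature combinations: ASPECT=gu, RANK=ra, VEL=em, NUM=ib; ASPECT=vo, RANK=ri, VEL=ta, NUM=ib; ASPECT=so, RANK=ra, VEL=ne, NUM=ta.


cell ASPECT=gu, RANK=ra, VEL=em, NUM=ib:
underlying: tifso-lo-kl-po-s
1. e -> o, i -> u / B C0 _: no change
2. 0 -> e / C _ C: inserts after position(s) 3, 8, 9: tifesolokelepos
surface: tifesolokelepos

cell ASPECT=vo, RANK=ri, VEL=ta, NUM=ib:
underlying: tifso-z-s-mi-s
1. e -> o, i -> u / B C0 _: fires at position(s) 9: tifsozsmus
2. 0 -> e / C _ C: inserts after position(s) 3, 6, 7: tifesozesemus
surface: tifesozesemus

cell ASPECT=so, RANK=ra, VEL=ne, NUM=ta:
underlying: tifso-pe-as-po-agu
1. e -> o, i -> u / B C0 _: fires at position(s) 7: tifsopoaspoagu
2. 0 -> e / C _ C: inserts after position(s) 3, 9: tifesopoasepoagu
surface: tifesopoasepoagu


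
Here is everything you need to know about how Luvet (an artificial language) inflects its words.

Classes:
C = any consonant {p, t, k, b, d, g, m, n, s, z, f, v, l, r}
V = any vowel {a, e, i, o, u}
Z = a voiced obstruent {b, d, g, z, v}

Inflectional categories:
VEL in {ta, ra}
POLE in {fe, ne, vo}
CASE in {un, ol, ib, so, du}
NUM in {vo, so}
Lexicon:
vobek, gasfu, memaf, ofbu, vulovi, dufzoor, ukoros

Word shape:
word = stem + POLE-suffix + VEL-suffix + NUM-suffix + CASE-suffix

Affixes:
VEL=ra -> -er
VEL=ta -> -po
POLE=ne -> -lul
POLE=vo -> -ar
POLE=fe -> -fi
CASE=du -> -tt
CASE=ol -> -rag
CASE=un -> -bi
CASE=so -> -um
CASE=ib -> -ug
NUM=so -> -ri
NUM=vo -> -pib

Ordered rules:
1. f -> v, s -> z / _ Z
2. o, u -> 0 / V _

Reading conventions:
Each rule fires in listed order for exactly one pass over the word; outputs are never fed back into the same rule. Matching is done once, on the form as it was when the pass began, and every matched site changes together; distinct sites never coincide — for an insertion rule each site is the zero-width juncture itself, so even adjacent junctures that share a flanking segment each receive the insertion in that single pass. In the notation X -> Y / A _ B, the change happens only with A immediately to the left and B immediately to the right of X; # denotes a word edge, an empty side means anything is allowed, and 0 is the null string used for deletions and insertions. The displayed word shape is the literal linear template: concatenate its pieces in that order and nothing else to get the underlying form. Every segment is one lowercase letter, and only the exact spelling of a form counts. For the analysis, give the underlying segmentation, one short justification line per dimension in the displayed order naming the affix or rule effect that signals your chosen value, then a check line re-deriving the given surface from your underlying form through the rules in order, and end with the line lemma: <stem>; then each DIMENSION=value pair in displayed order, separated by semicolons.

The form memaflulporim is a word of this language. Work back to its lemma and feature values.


underlying: memaf-lul-po-ri-um
VEL=ta - signalled by the affix -po
POLE=ne - signalled by the affix -lul
CASE=so - signalled by the affix -um
NUM=so - signalled by the affix -ri
check: memaflulporium -> memaflulporium -> memaflulporim
lemma: memaf; VEL=ta; POLE=ne; CASE=so; NUM=so


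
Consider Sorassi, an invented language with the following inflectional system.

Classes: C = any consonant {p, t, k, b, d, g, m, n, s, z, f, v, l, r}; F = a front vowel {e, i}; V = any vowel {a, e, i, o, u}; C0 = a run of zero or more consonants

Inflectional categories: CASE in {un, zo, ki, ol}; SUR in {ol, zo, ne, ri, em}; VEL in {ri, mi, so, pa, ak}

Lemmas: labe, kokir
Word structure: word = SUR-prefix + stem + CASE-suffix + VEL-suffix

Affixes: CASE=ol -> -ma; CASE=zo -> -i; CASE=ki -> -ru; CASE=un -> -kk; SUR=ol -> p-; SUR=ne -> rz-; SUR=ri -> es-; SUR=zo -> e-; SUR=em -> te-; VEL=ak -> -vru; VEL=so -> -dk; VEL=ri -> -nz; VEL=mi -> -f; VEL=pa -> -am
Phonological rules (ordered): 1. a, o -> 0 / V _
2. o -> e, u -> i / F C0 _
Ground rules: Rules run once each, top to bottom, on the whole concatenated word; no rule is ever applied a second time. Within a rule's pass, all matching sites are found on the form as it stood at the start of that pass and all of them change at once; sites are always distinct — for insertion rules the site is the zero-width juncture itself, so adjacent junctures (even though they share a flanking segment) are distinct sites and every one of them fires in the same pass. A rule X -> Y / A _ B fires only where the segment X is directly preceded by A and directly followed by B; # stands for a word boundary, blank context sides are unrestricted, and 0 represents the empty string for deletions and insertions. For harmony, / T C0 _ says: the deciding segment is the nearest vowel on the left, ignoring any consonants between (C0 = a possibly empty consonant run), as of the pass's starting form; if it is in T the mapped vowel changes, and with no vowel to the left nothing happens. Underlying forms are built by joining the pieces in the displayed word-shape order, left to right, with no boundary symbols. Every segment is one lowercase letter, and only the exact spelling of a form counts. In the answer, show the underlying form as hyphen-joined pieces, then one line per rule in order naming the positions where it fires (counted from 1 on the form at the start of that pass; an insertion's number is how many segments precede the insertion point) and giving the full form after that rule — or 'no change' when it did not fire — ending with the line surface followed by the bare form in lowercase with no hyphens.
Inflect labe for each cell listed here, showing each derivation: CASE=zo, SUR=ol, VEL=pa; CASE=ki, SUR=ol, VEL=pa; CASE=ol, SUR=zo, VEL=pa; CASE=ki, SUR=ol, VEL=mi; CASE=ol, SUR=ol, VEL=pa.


cell CASE=zo, SUR=ol, VEL=pa:
underlying: p-labe-i-am
1. a, o -> 0 / V _: fires at position(s) 7: plabeim
2. o -> e, u -> i / F C0 _: no change
surface: plabeim

cell CASE=ki, SUR=ol, VEL=pa:
underlying: p-labe-ru-am
1. a, o -> 0 / V _: fires at position(s) 8: plaberum
2. o -> e, u -> i / F C0 _: fires at position(s) 7: plaberim
surface: plaberim

cell CASE=ol, SUR=zo, VEL=pa:
underlying: e-labe-ma-am
1. a, o -> 0 / V _: fires at position(s) 8: elabemam
2. o -> e, u -> i / F C0 _: no change
surface: elabemam

cell CASE=ki, SUR=ol, VEL=mi:
underlying: p-labe-ru-f
1. a, o -> 0 / V _: no change
2. o -> e, u -> i / F C0 _: fires at position(s) 7: plaberif
surface: plaberif

cell CASE=ol, SUR=ol, VEL=pa:
underlying: p-labe-ma-am
1. a, o -> 0 / V _: fires at position(s) 8: plabemam
2. o -> e, u -> i / F C0 _: no change
surface: plabemam


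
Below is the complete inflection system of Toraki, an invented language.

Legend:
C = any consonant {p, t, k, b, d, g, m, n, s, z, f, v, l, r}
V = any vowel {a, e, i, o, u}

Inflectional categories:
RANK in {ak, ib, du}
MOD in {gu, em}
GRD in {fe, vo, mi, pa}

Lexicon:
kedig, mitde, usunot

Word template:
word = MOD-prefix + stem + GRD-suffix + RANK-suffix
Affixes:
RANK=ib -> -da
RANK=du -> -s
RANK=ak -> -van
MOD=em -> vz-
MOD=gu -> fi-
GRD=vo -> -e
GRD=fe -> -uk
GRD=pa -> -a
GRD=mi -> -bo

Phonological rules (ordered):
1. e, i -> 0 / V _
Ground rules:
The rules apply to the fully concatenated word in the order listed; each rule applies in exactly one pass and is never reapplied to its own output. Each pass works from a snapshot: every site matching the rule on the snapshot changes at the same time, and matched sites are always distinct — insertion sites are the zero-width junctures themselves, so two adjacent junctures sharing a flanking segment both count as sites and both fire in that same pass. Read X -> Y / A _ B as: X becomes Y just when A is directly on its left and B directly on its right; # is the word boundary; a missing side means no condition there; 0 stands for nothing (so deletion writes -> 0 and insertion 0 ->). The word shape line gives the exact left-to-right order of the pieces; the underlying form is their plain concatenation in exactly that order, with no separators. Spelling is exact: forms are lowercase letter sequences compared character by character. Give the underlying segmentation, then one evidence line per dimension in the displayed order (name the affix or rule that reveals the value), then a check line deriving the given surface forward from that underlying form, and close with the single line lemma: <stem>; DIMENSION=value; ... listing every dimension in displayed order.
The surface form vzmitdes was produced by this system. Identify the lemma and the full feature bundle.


underlying: vz-mitde-e-s
RANK=du - signalled by the affix -s
MOD=em - signalled by the affix vz-
GRD=vo - signalled by the affix -e
check: vzmitdees -> vzmitdes
lemma: mitde; RANK=du; MOD=em; GRD=vo


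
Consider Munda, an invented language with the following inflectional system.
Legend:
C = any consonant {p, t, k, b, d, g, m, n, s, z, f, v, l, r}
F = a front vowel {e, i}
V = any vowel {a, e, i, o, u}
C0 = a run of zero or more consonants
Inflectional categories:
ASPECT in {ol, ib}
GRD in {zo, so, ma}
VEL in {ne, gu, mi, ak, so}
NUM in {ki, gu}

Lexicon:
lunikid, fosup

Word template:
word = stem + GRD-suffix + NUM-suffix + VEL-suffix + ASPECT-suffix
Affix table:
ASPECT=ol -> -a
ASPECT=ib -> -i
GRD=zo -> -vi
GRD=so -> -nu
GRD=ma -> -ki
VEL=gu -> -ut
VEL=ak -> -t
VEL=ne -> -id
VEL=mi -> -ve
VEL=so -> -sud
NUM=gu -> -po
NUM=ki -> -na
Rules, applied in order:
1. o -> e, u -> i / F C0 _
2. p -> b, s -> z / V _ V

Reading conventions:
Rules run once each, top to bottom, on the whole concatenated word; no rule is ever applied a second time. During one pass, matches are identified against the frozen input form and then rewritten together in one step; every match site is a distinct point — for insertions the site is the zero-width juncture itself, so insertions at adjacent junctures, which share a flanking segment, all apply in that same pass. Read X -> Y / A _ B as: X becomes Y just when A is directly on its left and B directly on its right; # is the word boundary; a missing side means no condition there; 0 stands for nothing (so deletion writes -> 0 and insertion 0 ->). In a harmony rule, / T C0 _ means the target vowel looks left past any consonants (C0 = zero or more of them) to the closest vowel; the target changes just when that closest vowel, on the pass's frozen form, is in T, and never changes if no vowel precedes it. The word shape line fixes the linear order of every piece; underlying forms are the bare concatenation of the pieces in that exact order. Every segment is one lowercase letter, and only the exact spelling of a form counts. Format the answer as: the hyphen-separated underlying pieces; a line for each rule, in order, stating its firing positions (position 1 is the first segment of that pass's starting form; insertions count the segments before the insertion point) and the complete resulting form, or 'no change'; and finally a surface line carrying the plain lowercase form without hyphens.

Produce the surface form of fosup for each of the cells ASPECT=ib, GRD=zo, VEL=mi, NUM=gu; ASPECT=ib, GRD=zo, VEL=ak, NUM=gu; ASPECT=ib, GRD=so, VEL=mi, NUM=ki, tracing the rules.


cell ASPECT=ib, GRD=zo, VEL=mi, NUM=gu:
underlying: fosup-vi-po-ve-i
1. o -> e, u -> i / F C0 _: fires at position(s) 9: fosupvipevei
2. p -> b, s -> z / V _ V: fires at position(s) 3, 8: fozupvibevei
surface: fozupvibevei

cell ASPECT=ib, GRD=zo, VEL=ak, NUM=gu:
underlying: fosup-vi-po-t-i
1. o -> e, u -> i / F C0 _: fires at position(s) 9: fosupvipeti
2. p -> b, s -> z / V _ V: fires at position(s) 3, 8: fozupvibeti
surface: fozupvibeti

cell ASPECT=ib, GRD=so, VEL=mi, NUM=ki:
underlying: fosup-nu-na-ve-i
1. o -> e, u -> i / F C0 _: no change
2. p -> b, s -> z / V _ V: fires at position(s) 3: fozupnunavei
surface: fozupnunavei


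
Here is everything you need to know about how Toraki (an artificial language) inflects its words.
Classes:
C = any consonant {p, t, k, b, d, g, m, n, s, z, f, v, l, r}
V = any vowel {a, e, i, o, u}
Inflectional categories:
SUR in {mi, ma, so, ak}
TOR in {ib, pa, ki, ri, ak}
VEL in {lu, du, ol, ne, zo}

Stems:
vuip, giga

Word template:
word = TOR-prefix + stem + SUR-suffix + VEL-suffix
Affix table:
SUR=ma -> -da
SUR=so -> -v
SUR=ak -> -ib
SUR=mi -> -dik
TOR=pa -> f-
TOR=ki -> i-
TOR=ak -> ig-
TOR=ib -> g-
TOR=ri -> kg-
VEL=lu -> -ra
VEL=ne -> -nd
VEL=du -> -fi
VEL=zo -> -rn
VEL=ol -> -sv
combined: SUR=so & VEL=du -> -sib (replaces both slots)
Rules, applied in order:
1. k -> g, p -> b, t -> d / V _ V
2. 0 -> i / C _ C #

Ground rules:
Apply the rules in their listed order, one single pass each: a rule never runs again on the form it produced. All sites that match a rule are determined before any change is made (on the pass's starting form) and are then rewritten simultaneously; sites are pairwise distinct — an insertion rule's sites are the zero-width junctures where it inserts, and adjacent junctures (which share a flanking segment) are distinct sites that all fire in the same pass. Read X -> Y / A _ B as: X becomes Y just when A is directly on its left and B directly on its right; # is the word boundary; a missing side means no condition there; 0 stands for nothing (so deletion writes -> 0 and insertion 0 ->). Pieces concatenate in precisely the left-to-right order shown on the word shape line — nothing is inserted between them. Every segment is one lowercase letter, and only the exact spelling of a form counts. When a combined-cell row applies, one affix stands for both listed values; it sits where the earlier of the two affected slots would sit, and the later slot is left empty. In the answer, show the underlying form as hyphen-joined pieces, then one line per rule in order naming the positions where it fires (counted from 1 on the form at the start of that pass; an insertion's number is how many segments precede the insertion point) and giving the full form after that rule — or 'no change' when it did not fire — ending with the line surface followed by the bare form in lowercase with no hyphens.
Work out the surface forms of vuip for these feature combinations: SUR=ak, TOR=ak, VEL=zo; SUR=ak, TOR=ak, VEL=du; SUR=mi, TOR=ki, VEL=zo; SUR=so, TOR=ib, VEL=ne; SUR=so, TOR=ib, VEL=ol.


cell SUR=ak, TOR=ak, VEL=zo:
underlying: ig-vuip-ib-rn
1. k -> g, p -> b, t -> d / V _ V: fires at position(s) 6: igvuibibrn
2. 0 -> i / C _ C #: inserts after position(s) 9: igvuibibrin
surface: igvuibibrin

cell SUR=ak, TOR=ak, VEL=du:
underlying: ig-vuip-ib-fi
1. k -> g, p -> b, t -> d / V _ V: fires at position(s) 6: igvuibibfi
2. 0 -> i / C _ C #: no change
surface: igvuibibfi

cell SUR=mi, TOR=ki, VEL=zo:
underlying: i-vuip-dik-rn
1. k -> g, p -> b, t -> d / V _ V: no change
2. 0 -> i / C _ C #: inserts after position(s) 9: ivuipdikrin
surface: ivuipdikrin

cell SUR=so, TOR=ib, VEL=ne:
underlying: g-vuip-v-nd
1. k -> g, p -> b, t -> d / V _ V: no change
2. 0 -> i / C _ C #: inserts after position(s) 7: gvuipvnid
surface: gvuipvnid

cell SUR=so, TOR=ib, VEL=ol:
underlying: g-vuip-v-sv
1. k -> g, p -> b, t -> d / V _ V: no change
2. 0 -> i / C _ C #: inserts after position(s) 7: gvuipvsiv
surface: gvuipvsiv


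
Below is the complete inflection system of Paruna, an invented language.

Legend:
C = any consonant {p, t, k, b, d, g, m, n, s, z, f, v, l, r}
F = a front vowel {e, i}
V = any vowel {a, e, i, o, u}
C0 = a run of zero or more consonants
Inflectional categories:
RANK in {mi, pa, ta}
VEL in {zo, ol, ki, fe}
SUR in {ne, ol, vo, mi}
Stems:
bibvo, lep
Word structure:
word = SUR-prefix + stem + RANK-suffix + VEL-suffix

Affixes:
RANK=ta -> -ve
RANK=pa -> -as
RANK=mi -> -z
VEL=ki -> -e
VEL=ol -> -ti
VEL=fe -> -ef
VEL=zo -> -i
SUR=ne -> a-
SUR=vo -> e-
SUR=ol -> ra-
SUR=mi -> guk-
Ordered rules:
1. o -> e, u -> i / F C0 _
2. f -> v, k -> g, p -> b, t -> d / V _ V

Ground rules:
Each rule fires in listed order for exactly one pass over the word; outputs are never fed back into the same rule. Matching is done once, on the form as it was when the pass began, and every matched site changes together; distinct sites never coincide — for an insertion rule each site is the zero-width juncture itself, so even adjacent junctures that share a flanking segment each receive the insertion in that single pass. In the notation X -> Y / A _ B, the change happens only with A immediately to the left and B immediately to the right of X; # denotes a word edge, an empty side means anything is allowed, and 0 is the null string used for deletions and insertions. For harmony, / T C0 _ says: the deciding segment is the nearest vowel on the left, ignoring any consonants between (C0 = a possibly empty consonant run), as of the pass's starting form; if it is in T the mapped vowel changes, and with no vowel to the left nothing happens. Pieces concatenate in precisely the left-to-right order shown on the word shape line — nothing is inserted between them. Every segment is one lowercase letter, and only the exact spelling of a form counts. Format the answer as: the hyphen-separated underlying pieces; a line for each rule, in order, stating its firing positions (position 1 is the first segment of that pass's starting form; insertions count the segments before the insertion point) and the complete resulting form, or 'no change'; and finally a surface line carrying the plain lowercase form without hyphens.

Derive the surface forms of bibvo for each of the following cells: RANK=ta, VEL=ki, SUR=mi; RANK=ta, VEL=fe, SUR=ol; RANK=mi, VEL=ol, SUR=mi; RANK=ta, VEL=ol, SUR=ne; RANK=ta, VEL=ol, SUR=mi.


cell RANK=ta, VEL=ki, SUR=mi:
underlying: guk-bibvo-ve-e
1. o -> e, u -> i / F C0 _: fires at position(s) 8: gukbibvevee
2. f -> v, k -> g, p -> b, t -> d / V _ V: no change
surface: gukbibvevee

cell RANK=ta, VEL=fe, SUR=ol:
underlying: ra-bibvo-ve-ef
1. o -> e, u -> i / F C0 _: fires at position(s) 7: rabibveveef
2. f -> v, k -> g, p -> b, t -> d / V _ V: no change
surface: rabibveveef

cell RANK=mi, VEL=ol, SUR=mi:
underlying: guk-bibvo-z-ti
1. o -> e, u -> i / F C0 _: fires at position(s) 8: gukbibvezti
2. f -> v, k -> g, p -> b, t -> d / V _ V: no change
surface: gukbibvezti

cell RANK=ta, VEL=ol, SUR=ne:
underlying: a-bibvo-ve-ti
1. o -> e, u -> i / F C0 _: fires at position(s) 6: abibveveti
2. f -> v, k -> g, p -> b, t -> d / V _ V: fires at position(s) 9: abibvevedi
surface: abibvevedi

cell RANK=ta, VEL=ol, SUR=mi:
underlying: guk-bibvo-ve-ti
1. o -> e, u -> i / F C0 _: fires at position(s) 8: gukbibveveti
2. f -> v, k -> g, p -> b, t -> d / V _ V: fires at position(s) 11: gukbibvevedi
surface: gukbibvevedi


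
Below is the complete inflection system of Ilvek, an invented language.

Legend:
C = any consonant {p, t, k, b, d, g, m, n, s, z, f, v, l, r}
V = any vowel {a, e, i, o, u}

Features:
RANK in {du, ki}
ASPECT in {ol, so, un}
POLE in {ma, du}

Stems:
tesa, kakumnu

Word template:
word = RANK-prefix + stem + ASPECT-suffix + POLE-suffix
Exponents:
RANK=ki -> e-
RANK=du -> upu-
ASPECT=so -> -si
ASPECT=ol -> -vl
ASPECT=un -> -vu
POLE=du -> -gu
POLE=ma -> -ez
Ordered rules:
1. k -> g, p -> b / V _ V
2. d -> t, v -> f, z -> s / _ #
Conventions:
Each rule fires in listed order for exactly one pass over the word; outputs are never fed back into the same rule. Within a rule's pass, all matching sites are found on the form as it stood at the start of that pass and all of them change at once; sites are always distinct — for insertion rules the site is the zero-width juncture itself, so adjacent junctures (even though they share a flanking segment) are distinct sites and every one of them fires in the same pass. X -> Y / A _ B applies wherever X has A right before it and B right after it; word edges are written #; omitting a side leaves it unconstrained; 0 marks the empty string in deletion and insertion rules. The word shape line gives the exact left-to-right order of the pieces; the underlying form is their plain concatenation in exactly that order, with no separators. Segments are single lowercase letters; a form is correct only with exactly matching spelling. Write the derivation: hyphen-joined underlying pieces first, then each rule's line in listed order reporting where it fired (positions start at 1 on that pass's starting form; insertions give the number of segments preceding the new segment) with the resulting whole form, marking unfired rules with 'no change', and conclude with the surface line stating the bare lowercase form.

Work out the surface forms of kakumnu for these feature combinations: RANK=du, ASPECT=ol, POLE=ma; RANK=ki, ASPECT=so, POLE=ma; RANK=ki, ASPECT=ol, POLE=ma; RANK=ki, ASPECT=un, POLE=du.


cell RANK=du, ASPECT=ol, POLE=ma:
underlying: upu-kakumnu-vl-ez
1. k -> g, p -> b / V _ V: fires at position(s) 2, 4, 6: ubugagumnuvlez
2. d -> t, v -> f, z -> s / _ #: fires at position(s) 14: ubugagumnuvles
surface: ubugagumnuvles

cell RANK=ki, ASPECT=so, POLE=ma:
underlying: e-kakumnu-si-ez
1. k -> g, p -> b / V _ V: fires at position(s) 2, 4: egagumnusiez
2. d -> t, v -> f, z -> s / _ #: fires at position(s) 12: egagumnusies
surface: egagumnusies

cell RANK=ki, ASPECT=ol, POLE=ma:
underlying: e-kakumnu-vl-ez
1. k -> g, p -> b / V _ V: fires at position(s) 2, 4: egagumnuvlez
2. d -> t, v -> f, z -> s / _ #: fires at position(s) 12: egagumnuvles
surface: egagumnuvles

cell RANK=ki, ASPECT=un, POLE=du:
underlying: e-kakumnu-vu-gu
1. k -> g, p -> b / V _ V: fires at position(s) 2, 4: egagumnuvugu
2. d -> t, v -> f, z -> s / _ #: no change
surface: egagumnuvugu
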